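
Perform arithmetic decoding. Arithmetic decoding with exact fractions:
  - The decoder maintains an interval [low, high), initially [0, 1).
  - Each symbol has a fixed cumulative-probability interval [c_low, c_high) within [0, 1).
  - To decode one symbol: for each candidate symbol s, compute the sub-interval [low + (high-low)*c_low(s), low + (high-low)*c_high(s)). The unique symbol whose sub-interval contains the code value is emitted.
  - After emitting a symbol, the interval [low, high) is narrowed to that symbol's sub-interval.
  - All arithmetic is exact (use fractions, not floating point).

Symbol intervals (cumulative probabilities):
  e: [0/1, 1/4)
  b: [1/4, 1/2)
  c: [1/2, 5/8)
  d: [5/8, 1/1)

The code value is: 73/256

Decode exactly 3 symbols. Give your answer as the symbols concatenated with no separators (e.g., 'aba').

Step 1: interval [0/1, 1/1), width = 1/1 - 0/1 = 1/1
  'e': [0/1 + 1/1*0/1, 0/1 + 1/1*1/4) = [0/1, 1/4)
  'b': [0/1 + 1/1*1/4, 0/1 + 1/1*1/2) = [1/4, 1/2) <- contains code 73/256
  'c': [0/1 + 1/1*1/2, 0/1 + 1/1*5/8) = [1/2, 5/8)
  'd': [0/1 + 1/1*5/8, 0/1 + 1/1*1/1) = [5/8, 1/1)
  emit 'b', narrow to [1/4, 1/2)
Step 2: interval [1/4, 1/2), width = 1/2 - 1/4 = 1/4
  'e': [1/4 + 1/4*0/1, 1/4 + 1/4*1/4) = [1/4, 5/16) <- contains code 73/256
  'b': [1/4 + 1/4*1/4, 1/4 + 1/4*1/2) = [5/16, 3/8)
  'c': [1/4 + 1/4*1/2, 1/4 + 1/4*5/8) = [3/8, 13/32)
  'd': [1/4 + 1/4*5/8, 1/4 + 1/4*1/1) = [13/32, 1/2)
  emit 'e', narrow to [1/4, 5/16)
Step 3: interval [1/4, 5/16), width = 5/16 - 1/4 = 1/16
  'e': [1/4 + 1/16*0/1, 1/4 + 1/16*1/4) = [1/4, 17/64)
  'b': [1/4 + 1/16*1/4, 1/4 + 1/16*1/2) = [17/64, 9/32)
  'c': [1/4 + 1/16*1/2, 1/4 + 1/16*5/8) = [9/32, 37/128) <- contains code 73/256
  'd': [1/4 + 1/16*5/8, 1/4 + 1/16*1/1) = [37/128, 5/16)
  emit 'c', narrow to [9/32, 37/128)

Answer: bec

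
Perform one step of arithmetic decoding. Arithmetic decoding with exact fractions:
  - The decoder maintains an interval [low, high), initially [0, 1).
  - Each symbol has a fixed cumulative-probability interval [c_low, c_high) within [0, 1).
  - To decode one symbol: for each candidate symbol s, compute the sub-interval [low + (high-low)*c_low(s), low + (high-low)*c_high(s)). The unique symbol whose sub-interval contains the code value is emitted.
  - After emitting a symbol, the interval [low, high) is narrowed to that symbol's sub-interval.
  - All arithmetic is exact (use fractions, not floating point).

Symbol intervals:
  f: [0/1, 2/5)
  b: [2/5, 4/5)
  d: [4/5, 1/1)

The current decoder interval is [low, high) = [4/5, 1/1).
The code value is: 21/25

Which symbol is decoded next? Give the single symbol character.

Interval width = high − low = 1/1 − 4/5 = 1/5
Scaled code = (code − low) / width = (21/25 − 4/5) / 1/5 = 1/5
  f: [0/1, 2/5) ← scaled code falls here ✓
  b: [2/5, 4/5) 
  d: [4/5, 1/1) 

Answer: f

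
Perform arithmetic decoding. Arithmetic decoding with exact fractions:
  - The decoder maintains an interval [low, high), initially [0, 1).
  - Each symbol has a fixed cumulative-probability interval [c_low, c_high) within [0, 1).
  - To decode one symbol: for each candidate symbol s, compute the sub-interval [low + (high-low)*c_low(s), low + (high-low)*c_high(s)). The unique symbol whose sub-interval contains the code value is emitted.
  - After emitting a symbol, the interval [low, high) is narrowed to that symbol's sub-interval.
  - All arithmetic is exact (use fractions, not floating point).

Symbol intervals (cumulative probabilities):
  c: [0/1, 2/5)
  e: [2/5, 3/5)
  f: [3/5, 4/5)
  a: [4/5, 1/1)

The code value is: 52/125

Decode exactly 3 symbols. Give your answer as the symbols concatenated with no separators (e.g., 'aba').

Answer: ecc

Derivation:
Step 1: interval [0/1, 1/1), width = 1/1 - 0/1 = 1/1
  'c': [0/1 + 1/1*0/1, 0/1 + 1/1*2/5) = [0/1, 2/5)
  'e': [0/1 + 1/1*2/5, 0/1 + 1/1*3/5) = [2/5, 3/5) <- contains code 52/125
  'f': [0/1 + 1/1*3/5, 0/1 + 1/1*4/5) = [3/5, 4/5)
  'a': [0/1 + 1/1*4/5, 0/1 + 1/1*1/1) = [4/5, 1/1)
  emit 'e', narrow to [2/5, 3/5)
Step 2: interval [2/5, 3/5), width = 3/5 - 2/5 = 1/5
  'c': [2/5 + 1/5*0/1, 2/5 + 1/5*2/5) = [2/5, 12/25) <- contains code 52/125
  'e': [2/5 + 1/5*2/5, 2/5 + 1/5*3/5) = [12/25, 13/25)
  'f': [2/5 + 1/5*3/5, 2/5 + 1/5*4/5) = [13/25, 14/25)
  'a': [2/5 + 1/5*4/5, 2/5 + 1/5*1/1) = [14/25, 3/5)
  emit 'c', narrow to [2/5, 12/25)
Step 3: interval [2/5, 12/25), width = 12/25 - 2/5 = 2/25
  'c': [2/5 + 2/25*0/1, 2/5 + 2/25*2/5) = [2/5, 54/125) <- contains code 52/125
  'e': [2/5 + 2/25*2/5, 2/5 + 2/25*3/5) = [54/125, 56/125)
  'f': [2/5 + 2/25*3/5, 2/5 + 2/25*4/5) = [56/125, 58/125)
  'a': [2/5 + 2/25*4/5, 2/5 + 2/25*1/1) = [58/125, 12/25)
  emit 'c', narrow to [2/5, 54/125)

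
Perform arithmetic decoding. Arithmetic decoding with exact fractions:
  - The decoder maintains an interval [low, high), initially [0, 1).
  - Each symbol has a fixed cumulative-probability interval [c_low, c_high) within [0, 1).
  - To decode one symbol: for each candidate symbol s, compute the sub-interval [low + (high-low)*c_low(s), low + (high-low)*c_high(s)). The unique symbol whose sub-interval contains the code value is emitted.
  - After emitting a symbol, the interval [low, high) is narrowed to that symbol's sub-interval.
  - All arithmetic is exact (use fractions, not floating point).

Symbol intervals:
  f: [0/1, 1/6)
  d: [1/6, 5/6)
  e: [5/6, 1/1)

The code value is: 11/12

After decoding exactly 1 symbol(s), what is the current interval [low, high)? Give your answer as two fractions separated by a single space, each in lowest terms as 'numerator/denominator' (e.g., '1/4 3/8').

Step 1: interval [0/1, 1/1), width = 1/1 - 0/1 = 1/1
  'f': [0/1 + 1/1*0/1, 0/1 + 1/1*1/6) = [0/1, 1/6)
  'd': [0/1 + 1/1*1/6, 0/1 + 1/1*5/6) = [1/6, 5/6)
  'e': [0/1 + 1/1*5/6, 0/1 + 1/1*1/1) = [5/6, 1/1) <- contains code 11/12
  emit 'e', narrow to [5/6, 1/1)

Answer: 5/6 1/1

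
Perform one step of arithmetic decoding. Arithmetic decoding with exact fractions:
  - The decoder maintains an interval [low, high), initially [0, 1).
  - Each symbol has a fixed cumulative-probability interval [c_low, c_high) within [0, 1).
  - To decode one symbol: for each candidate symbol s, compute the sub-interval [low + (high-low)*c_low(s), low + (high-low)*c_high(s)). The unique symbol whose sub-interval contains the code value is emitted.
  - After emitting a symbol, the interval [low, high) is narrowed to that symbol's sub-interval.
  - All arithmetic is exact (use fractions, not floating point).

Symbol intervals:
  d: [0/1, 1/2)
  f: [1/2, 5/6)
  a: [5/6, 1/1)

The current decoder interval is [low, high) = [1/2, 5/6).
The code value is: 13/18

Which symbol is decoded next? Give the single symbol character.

Interval width = high − low = 5/6 − 1/2 = 1/3
Scaled code = (code − low) / width = (13/18 − 1/2) / 1/3 = 2/3
  d: [0/1, 1/2) 
  f: [1/2, 5/6) ← scaled code falls here ✓
  a: [5/6, 1/1) 

Answer: f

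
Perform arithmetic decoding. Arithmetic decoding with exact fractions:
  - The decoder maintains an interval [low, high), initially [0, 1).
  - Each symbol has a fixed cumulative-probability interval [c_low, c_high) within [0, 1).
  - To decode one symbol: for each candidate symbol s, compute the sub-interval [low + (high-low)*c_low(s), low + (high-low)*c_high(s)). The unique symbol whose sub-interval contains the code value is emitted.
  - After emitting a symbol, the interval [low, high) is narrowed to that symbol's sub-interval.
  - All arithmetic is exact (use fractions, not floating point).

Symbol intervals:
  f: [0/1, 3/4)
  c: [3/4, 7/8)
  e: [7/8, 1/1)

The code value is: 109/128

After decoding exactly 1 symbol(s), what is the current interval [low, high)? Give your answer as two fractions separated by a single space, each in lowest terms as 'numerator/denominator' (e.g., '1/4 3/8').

Answer: 3/4 7/8

Derivation:
Step 1: interval [0/1, 1/1), width = 1/1 - 0/1 = 1/1
  'f': [0/1 + 1/1*0/1, 0/1 + 1/1*3/4) = [0/1, 3/4)
  'c': [0/1 + 1/1*3/4, 0/1 + 1/1*7/8) = [3/4, 7/8) <- contains code 109/128
  'e': [0/1 + 1/1*7/8, 0/1 + 1/1*1/1) = [7/8, 1/1)
  emit 'c', narrow to [3/4, 7/8)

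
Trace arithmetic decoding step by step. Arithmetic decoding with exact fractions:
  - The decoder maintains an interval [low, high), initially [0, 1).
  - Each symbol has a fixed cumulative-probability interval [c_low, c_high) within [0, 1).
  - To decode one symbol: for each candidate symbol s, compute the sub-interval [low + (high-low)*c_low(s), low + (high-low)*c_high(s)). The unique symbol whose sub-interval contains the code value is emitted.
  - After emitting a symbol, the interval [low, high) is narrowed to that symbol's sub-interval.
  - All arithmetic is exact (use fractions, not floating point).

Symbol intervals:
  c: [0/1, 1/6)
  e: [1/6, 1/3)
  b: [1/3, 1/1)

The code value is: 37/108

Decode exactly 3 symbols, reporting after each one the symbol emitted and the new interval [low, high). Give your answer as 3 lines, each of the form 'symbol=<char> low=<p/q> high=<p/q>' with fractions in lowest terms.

Step 1: interval [0/1, 1/1), width = 1/1 - 0/1 = 1/1
  'c': [0/1 + 1/1*0/1, 0/1 + 1/1*1/6) = [0/1, 1/6)
  'e': [0/1 + 1/1*1/6, 0/1 + 1/1*1/3) = [1/6, 1/3)
  'b': [0/1 + 1/1*1/3, 0/1 + 1/1*1/1) = [1/3, 1/1) <- contains code 37/108
  emit 'b', narrow to [1/3, 1/1)
Step 2: interval [1/3, 1/1), width = 1/1 - 1/3 = 2/3
  'c': [1/3 + 2/3*0/1, 1/3 + 2/3*1/6) = [1/3, 4/9) <- contains code 37/108
  'e': [1/3 + 2/3*1/6, 1/3 + 2/3*1/3) = [4/9, 5/9)
  'b': [1/3 + 2/3*1/3, 1/3 + 2/3*1/1) = [5/9, 1/1)
  emit 'c', narrow to [1/3, 4/9)
Step 3: interval [1/3, 4/9), width = 4/9 - 1/3 = 1/9
  'c': [1/3 + 1/9*0/1, 1/3 + 1/9*1/6) = [1/3, 19/54) <- contains code 37/108
  'e': [1/3 + 1/9*1/6, 1/3 + 1/9*1/3) = [19/54, 10/27)
  'b': [1/3 + 1/9*1/3, 1/3 + 1/9*1/1) = [10/27, 4/9)
  emit 'c', narrow to [1/3, 19/54)

Answer: symbol=b low=1/3 high=1/1
symbol=c low=1/3 high=4/9
symbol=c low=1/3 high=19/54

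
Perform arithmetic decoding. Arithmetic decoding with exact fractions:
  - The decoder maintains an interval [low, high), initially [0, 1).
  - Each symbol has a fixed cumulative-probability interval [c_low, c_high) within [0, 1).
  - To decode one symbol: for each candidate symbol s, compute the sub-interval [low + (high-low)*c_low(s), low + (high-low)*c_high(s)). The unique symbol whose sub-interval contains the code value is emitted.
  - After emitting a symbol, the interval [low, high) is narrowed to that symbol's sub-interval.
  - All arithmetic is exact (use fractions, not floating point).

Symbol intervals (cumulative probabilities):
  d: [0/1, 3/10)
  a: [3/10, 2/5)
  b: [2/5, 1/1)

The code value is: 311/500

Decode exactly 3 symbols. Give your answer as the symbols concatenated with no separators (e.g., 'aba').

Answer: bab

Derivation:
Step 1: interval [0/1, 1/1), width = 1/1 - 0/1 = 1/1
  'd': [0/1 + 1/1*0/1, 0/1 + 1/1*3/10) = [0/1, 3/10)
  'a': [0/1 + 1/1*3/10, 0/1 + 1/1*2/5) = [3/10, 2/5)
  'b': [0/1 + 1/1*2/5, 0/1 + 1/1*1/1) = [2/5, 1/1) <- contains code 311/500
  emit 'b', narrow to [2/5, 1/1)
Step 2: interval [2/5, 1/1), width = 1/1 - 2/5 = 3/5
  'd': [2/5 + 3/5*0/1, 2/5 + 3/5*3/10) = [2/5, 29/50)
  'a': [2/5 + 3/5*3/10, 2/5 + 3/5*2/5) = [29/50, 16/25) <- contains code 311/500
  'b': [2/5 + 3/5*2/5, 2/5 + 3/5*1/1) = [16/25, 1/1)
  emit 'a', narrow to [29/50, 16/25)
Step 3: interval [29/50, 16/25), width = 16/25 - 29/50 = 3/50
  'd': [29/50 + 3/50*0/1, 29/50 + 3/50*3/10) = [29/50, 299/500)
  'a': [29/50 + 3/50*3/10, 29/50 + 3/50*2/5) = [299/500, 151/250)
  'b': [29/50 + 3/50*2/5, 29/50 + 3/50*1/1) = [151/250, 16/25) <- contains code 311/500
  emit 'b', narrow to [151/250, 16/25)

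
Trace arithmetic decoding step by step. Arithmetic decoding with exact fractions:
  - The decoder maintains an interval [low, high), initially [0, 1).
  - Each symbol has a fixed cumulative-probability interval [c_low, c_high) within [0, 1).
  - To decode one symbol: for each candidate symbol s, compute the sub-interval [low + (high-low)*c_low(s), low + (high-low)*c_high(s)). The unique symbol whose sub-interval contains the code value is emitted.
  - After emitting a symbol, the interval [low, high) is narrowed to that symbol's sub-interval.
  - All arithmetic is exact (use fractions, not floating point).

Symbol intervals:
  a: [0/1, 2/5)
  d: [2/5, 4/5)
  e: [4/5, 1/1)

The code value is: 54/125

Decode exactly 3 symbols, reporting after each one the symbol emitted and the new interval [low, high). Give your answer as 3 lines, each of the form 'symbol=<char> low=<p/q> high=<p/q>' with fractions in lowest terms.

Answer: symbol=d low=2/5 high=4/5
symbol=a low=2/5 high=14/25
symbol=a low=2/5 high=58/125

Derivation:
Step 1: interval [0/1, 1/1), width = 1/1 - 0/1 = 1/1
  'a': [0/1 + 1/1*0/1, 0/1 + 1/1*2/5) = [0/1, 2/5)
  'd': [0/1 + 1/1*2/5, 0/1 + 1/1*4/5) = [2/5, 4/5) <- contains code 54/125
  'e': [0/1 + 1/1*4/5, 0/1 + 1/1*1/1) = [4/5, 1/1)
  emit 'd', narrow to [2/5, 4/5)
Step 2: interval [2/5, 4/5), width = 4/5 - 2/5 = 2/5
  'a': [2/5 + 2/5*0/1, 2/5 + 2/5*2/5) = [2/5, 14/25) <- contains code 54/125
  'd': [2/5 + 2/5*2/5, 2/5 + 2/5*4/5) = [14/25, 18/25)
  'e': [2/5 + 2/5*4/5, 2/5 + 2/5*1/1) = [18/25, 4/5)
  emit 'a', narrow to [2/5, 14/25)
Step 3: interval [2/5, 14/25), width = 14/25 - 2/5 = 4/25
  'a': [2/5 + 4/25*0/1, 2/5 + 4/25*2/5) = [2/5, 58/125) <- contains code 54/125
  'd': [2/5 + 4/25*2/5, 2/5 + 4/25*4/5) = [58/125, 66/125)
  'e': [2/5 + 4/25*4/5, 2/5 + 4/25*1/1) = [66/125, 14/25)
  emit 'a', narrow to [2/5, 58/125)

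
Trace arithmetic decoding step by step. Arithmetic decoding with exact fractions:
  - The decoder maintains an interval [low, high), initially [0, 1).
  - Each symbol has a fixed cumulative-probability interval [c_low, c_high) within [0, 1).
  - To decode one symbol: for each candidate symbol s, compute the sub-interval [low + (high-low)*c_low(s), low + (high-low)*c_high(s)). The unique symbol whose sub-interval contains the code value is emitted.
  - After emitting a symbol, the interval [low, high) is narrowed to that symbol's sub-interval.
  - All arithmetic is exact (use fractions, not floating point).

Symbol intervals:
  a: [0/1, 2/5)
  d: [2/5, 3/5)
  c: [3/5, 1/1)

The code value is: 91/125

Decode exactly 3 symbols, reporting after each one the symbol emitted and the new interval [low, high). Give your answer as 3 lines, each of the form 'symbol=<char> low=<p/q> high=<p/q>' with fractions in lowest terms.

Answer: symbol=c low=3/5 high=1/1
symbol=a low=3/5 high=19/25
symbol=c low=87/125 high=19/25

Derivation:
Step 1: interval [0/1, 1/1), width = 1/1 - 0/1 = 1/1
  'a': [0/1 + 1/1*0/1, 0/1 + 1/1*2/5) = [0/1, 2/5)
  'd': [0/1 + 1/1*2/5, 0/1 + 1/1*3/5) = [2/5, 3/5)
  'c': [0/1 + 1/1*3/5, 0/1 + 1/1*1/1) = [3/5, 1/1) <- contains code 91/125
  emit 'c', narrow to [3/5, 1/1)
Step 2: interval [3/5, 1/1), width = 1/1 - 3/5 = 2/5
  'a': [3/5 + 2/5*0/1, 3/5 + 2/5*2/5) = [3/5, 19/25) <- contains code 91/125
  'd': [3/5 + 2/5*2/5, 3/5 + 2/5*3/5) = [19/25, 21/25)
  'c': [3/5 + 2/5*3/5, 3/5 + 2/5*1/1) = [21/25, 1/1)
  emit 'a', narrow to [3/5, 19/25)
Step 3: interval [3/5, 19/25), width = 19/25 - 3/5 = 4/25
  'a': [3/5 + 4/25*0/1, 3/5 + 4/25*2/5) = [3/5, 83/125)
  'd': [3/5 + 4/25*2/5, 3/5 + 4/25*3/5) = [83/125, 87/125)
  'c': [3/5 + 4/25*3/5, 3/5 + 4/25*1/1) = [87/125, 19/25) <- contains code 91/125
  emit 'c', narrow to [87/125, 19/25)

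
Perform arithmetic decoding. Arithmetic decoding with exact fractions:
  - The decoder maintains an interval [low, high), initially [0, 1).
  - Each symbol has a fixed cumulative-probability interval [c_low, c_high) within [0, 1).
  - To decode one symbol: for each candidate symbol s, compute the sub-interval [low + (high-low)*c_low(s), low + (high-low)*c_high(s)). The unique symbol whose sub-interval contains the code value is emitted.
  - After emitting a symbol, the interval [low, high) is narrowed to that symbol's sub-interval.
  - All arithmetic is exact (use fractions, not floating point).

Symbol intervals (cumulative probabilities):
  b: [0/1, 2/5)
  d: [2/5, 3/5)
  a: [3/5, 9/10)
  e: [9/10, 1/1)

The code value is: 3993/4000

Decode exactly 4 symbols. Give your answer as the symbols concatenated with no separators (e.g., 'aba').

Answer: eeaa

Derivation:
Step 1: interval [0/1, 1/1), width = 1/1 - 0/1 = 1/1
  'b': [0/1 + 1/1*0/1, 0/1 + 1/1*2/5) = [0/1, 2/5)
  'd': [0/1 + 1/1*2/5, 0/1 + 1/1*3/5) = [2/5, 3/5)
  'a': [0/1 + 1/1*3/5, 0/1 + 1/1*9/10) = [3/5, 9/10)
  'e': [0/1 + 1/1*9/10, 0/1 + 1/1*1/1) = [9/10, 1/1) <- contains code 3993/4000
  emit 'e', narrow to [9/10, 1/1)
Step 2: interval [9/10, 1/1), width = 1/1 - 9/10 = 1/10
  'b': [9/10 + 1/10*0/1, 9/10 + 1/10*2/5) = [9/10, 47/50)
  'd': [9/10 + 1/10*2/5, 9/10 + 1/10*3/5) = [47/50, 24/25)
  'a': [9/10 + 1/10*3/5, 9/10 + 1/10*9/10) = [24/25, 99/100)
  'e': [9/10 + 1/10*9/10, 9/10 + 1/10*1/1) = [99/100, 1/1) <- contains code 3993/4000
  emit 'e', narrow to [99/100, 1/1)
Step 3: interval [99/100, 1/1), width = 1/1 - 99/100 = 1/100
  'b': [99/100 + 1/100*0/1, 99/100 + 1/100*2/5) = [99/100, 497/500)
  'd': [99/100 + 1/100*2/5, 99/100 + 1/100*3/5) = [497/500, 249/250)
  'a': [99/100 + 1/100*3/5, 99/100 + 1/100*9/10) = [249/250, 999/1000) <- contains code 3993/4000
  'e': [99/100 + 1/100*9/10, 99/100 + 1/100*1/1) = [999/1000, 1/1)
  emit 'a', narrow to [249/250, 999/1000)
Step 4: interval [249/250, 999/1000), width = 999/1000 - 249/250 = 3/1000
  'b': [249/250 + 3/1000*0/1, 249/250 + 3/1000*2/5) = [249/250, 2493/2500)
  'd': [249/250 + 3/1000*2/5, 249/250 + 3/1000*3/5) = [2493/2500, 4989/5000)
  'a': [249/250 + 3/1000*3/5, 249/250 + 3/1000*9/10) = [4989/5000, 9987/10000) <- contains code 3993/4000
  'e': [249/250 + 3/1000*9/10, 249/250 + 3/1000*1/1) = [9987/10000, 999/1000)
  emit 'a', narrow to [4989/5000, 9987/10000)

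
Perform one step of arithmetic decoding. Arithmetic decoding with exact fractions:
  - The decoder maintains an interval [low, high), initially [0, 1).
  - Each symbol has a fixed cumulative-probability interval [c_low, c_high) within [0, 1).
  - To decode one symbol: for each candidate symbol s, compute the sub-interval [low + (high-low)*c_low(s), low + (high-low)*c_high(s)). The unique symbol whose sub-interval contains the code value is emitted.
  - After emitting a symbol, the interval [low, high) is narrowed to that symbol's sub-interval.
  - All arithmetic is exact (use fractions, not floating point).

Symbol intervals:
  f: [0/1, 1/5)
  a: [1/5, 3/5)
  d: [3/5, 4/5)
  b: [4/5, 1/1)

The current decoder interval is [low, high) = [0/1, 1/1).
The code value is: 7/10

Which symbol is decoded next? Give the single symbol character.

Answer: d

Derivation:
Interval width = high − low = 1/1 − 0/1 = 1/1
Scaled code = (code − low) / width = (7/10 − 0/1) / 1/1 = 7/10
  f: [0/1, 1/5) 
  a: [1/5, 3/5) 
  d: [3/5, 4/5) ← scaled code falls here ✓
  b: [4/5, 1/1) 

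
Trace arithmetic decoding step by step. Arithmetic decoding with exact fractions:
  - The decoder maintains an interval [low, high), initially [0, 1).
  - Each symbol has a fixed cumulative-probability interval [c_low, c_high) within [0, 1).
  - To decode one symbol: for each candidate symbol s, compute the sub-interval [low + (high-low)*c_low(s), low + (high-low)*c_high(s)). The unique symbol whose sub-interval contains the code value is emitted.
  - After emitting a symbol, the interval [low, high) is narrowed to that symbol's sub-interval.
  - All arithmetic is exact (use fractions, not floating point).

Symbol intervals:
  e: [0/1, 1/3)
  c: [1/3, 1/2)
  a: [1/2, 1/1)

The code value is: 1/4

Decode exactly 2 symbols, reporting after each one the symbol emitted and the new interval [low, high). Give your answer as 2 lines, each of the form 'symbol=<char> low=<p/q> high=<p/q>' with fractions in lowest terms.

Answer: symbol=e low=0/1 high=1/3
symbol=a low=1/6 high=1/3

Derivation:
Step 1: interval [0/1, 1/1), width = 1/1 - 0/1 = 1/1
  'e': [0/1 + 1/1*0/1, 0/1 + 1/1*1/3) = [0/1, 1/3) <- contains code 1/4
  'c': [0/1 + 1/1*1/3, 0/1 + 1/1*1/2) = [1/3, 1/2)
  'a': [0/1 + 1/1*1/2, 0/1 + 1/1*1/1) = [1/2, 1/1)
  emit 'e', narrow to [0/1, 1/3)
Step 2: interval [0/1, 1/3), width = 1/3 - 0/1 = 1/3
  'e': [0/1 + 1/3*0/1, 0/1 + 1/3*1/3) = [0/1, 1/9)
  'c': [0/1 + 1/3*1/3, 0/1 + 1/3*1/2) = [1/9, 1/6)
  'a': [0/1 + 1/3*1/2, 0/1 + 1/3*1/1) = [1/6, 1/3) <- contains code 1/4
  emit 'a', narrow to [1/6, 1/3)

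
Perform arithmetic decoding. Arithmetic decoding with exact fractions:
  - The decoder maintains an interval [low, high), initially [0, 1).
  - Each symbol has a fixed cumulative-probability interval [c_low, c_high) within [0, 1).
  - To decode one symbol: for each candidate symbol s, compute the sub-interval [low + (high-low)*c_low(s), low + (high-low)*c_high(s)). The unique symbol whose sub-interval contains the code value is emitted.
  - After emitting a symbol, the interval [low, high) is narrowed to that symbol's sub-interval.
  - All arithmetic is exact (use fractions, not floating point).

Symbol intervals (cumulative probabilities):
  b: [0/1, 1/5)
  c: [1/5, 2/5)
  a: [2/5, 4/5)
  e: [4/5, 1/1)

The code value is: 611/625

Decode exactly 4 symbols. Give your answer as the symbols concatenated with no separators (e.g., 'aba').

Answer: eeab

Derivation:
Step 1: interval [0/1, 1/1), width = 1/1 - 0/1 = 1/1
  'b': [0/1 + 1/1*0/1, 0/1 + 1/1*1/5) = [0/1, 1/5)
  'c': [0/1 + 1/1*1/5, 0/1 + 1/1*2/5) = [1/5, 2/5)
  'a': [0/1 + 1/1*2/5, 0/1 + 1/1*4/5) = [2/5, 4/5)
  'e': [0/1 + 1/1*4/5, 0/1 + 1/1*1/1) = [4/5, 1/1) <- contains code 611/625
  emit 'e', narrow to [4/5, 1/1)
Step 2: interval [4/5, 1/1), width = 1/1 - 4/5 = 1/5
  'b': [4/5 + 1/5*0/1, 4/5 + 1/5*1/5) = [4/5, 21/25)
  'c': [4/5 + 1/5*1/5, 4/5 + 1/5*2/5) = [21/25, 22/25)
  'a': [4/5 + 1/5*2/5, 4/5 + 1/5*4/5) = [22/25, 24/25)
  'e': [4/5 + 1/5*4/5, 4/5 + 1/5*1/1) = [24/25, 1/1) <- contains code 611/625
  emit 'e', narrow to [24/25, 1/1)
Step 3: interval [24/25, 1/1), width = 1/1 - 24/25 = 1/25
  'b': [24/25 + 1/25*0/1, 24/25 + 1/25*1/5) = [24/25, 121/125)
  'c': [24/25 + 1/25*1/5, 24/25 + 1/25*2/5) = [121/125, 122/125)
  'a': [24/25 + 1/25*2/5, 24/25 + 1/25*4/5) = [122/125, 124/125) <- contains code 611/625
  'e': [24/25 + 1/25*4/5, 24/25 + 1/25*1/1) = [124/125, 1/1)
  emit 'a', narrow to [122/125, 124/125)
Step 4: interval [122/125, 124/125), width = 124/125 - 122/125 = 2/125
  'b': [122/125 + 2/125*0/1, 122/125 + 2/125*1/5) = [122/125, 612/625) <- contains code 611/625
  'c': [122/125 + 2/125*1/5, 122/125 + 2/125*2/5) = [612/625, 614/625)
  'a': [122/125 + 2/125*2/5, 122/125 + 2/125*4/5) = [614/625, 618/625)
  'e': [122/125 + 2/125*4/5, 122/125 + 2/125*1/1) = [618/625, 124/125)
  emit 'b', narrow to [122/125, 612/625)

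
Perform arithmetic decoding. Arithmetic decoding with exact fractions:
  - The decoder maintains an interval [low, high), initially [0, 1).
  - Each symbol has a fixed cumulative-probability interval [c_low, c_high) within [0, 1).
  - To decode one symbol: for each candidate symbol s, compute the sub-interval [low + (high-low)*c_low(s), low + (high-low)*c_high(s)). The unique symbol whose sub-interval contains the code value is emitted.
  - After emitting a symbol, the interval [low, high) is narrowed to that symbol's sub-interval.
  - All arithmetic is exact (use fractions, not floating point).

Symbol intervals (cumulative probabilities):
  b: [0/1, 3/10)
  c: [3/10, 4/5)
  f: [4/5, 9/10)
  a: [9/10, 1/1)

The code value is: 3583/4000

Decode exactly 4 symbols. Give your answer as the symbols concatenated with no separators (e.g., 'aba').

Answer: facc

Derivation:
Step 1: interval [0/1, 1/1), width = 1/1 - 0/1 = 1/1
  'b': [0/1 + 1/1*0/1, 0/1 + 1/1*3/10) = [0/1, 3/10)
  'c': [0/1 + 1/1*3/10, 0/1 + 1/1*4/5) = [3/10, 4/5)
  'f': [0/1 + 1/1*4/5, 0/1 + 1/1*9/10) = [4/5, 9/10) <- contains code 3583/4000
  'a': [0/1 + 1/1*9/10, 0/1 + 1/1*1/1) = [9/10, 1/1)
  emit 'f', narrow to [4/5, 9/10)
Step 2: interval [4/5, 9/10), width = 9/10 - 4/5 = 1/10
  'b': [4/5 + 1/10*0/1, 4/5 + 1/10*3/10) = [4/5, 83/100)
  'c': [4/5 + 1/10*3/10, 4/5 + 1/10*4/5) = [83/100, 22/25)
  'f': [4/5 + 1/10*4/5, 4/5 + 1/10*9/10) = [22/25, 89/100)
  'a': [4/5 + 1/10*9/10, 4/5 + 1/10*1/1) = [89/100, 9/10) <- contains code 3583/4000
  emit 'a', narrow to [89/100, 9/10)
Step 3: interval [89/100, 9/10), width = 9/10 - 89/100 = 1/100
  'b': [89/100 + 1/100*0/1, 89/100 + 1/100*3/10) = [89/100, 893/1000)
  'c': [89/100 + 1/100*3/10, 89/100 + 1/100*4/5) = [893/1000, 449/500) <- contains code 3583/4000
  'f': [89/100 + 1/100*4/5, 89/100 + 1/100*9/10) = [449/500, 899/1000)
  'a': [89/100 + 1/100*9/10, 89/100 + 1/100*1/1) = [899/1000, 9/10)
  emit 'c', narrow to [893/1000, 449/500)
Step 4: interval [893/1000, 449/500), width = 449/500 - 893/1000 = 1/200
  'b': [893/1000 + 1/200*0/1, 893/1000 + 1/200*3/10) = [893/1000, 1789/2000)
  'c': [893/1000 + 1/200*3/10, 893/1000 + 1/200*4/5) = [1789/2000, 897/1000) <- contains code 3583/4000
  'f': [893/1000 + 1/200*4/5, 893/1000 + 1/200*9/10) = [897/1000, 359/400)
  'a': [893/1000 + 1/200*9/10, 893/1000 + 1/200*1/1) = [359/400, 449/500)
  emit 'c', narrow to [1789/2000, 897/1000)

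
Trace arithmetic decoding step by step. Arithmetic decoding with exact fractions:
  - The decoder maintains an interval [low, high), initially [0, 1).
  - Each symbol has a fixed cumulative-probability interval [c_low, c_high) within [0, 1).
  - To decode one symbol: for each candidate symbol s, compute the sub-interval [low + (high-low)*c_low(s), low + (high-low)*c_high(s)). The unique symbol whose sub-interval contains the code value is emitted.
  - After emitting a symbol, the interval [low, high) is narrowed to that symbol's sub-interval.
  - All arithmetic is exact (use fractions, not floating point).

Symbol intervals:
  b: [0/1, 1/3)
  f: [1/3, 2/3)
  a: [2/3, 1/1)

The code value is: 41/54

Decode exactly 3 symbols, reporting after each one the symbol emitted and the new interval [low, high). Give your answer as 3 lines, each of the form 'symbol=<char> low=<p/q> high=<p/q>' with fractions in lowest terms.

Step 1: interval [0/1, 1/1), width = 1/1 - 0/1 = 1/1
  'b': [0/1 + 1/1*0/1, 0/1 + 1/1*1/3) = [0/1, 1/3)
  'f': [0/1 + 1/1*1/3, 0/1 + 1/1*2/3) = [1/3, 2/3)
  'a': [0/1 + 1/1*2/3, 0/1 + 1/1*1/1) = [2/3, 1/1) <- contains code 41/54
  emit 'a', narrow to [2/3, 1/1)
Step 2: interval [2/3, 1/1), width = 1/1 - 2/3 = 1/3
  'b': [2/3 + 1/3*0/1, 2/3 + 1/3*1/3) = [2/3, 7/9) <- contains code 41/54
  'f': [2/3 + 1/3*1/3, 2/3 + 1/3*2/3) = [7/9, 8/9)
  'a': [2/3 + 1/3*2/3, 2/3 + 1/3*1/1) = [8/9, 1/1)
  emit 'b', narrow to [2/3, 7/9)
Step 3: interval [2/3, 7/9), width = 7/9 - 2/3 = 1/9
  'b': [2/3 + 1/9*0/1, 2/3 + 1/9*1/3) = [2/3, 19/27)
  'f': [2/3 + 1/9*1/3, 2/3 + 1/9*2/3) = [19/27, 20/27)
  'a': [2/3 + 1/9*2/3, 2/3 + 1/9*1/1) = [20/27, 7/9) <- contains code 41/54
  emit 'a', narrow to [20/27, 7/9)

Answer: symbol=a low=2/3 high=1/1
symbol=b low=2/3 high=7/9
symbol=a low=20/27 high=7/9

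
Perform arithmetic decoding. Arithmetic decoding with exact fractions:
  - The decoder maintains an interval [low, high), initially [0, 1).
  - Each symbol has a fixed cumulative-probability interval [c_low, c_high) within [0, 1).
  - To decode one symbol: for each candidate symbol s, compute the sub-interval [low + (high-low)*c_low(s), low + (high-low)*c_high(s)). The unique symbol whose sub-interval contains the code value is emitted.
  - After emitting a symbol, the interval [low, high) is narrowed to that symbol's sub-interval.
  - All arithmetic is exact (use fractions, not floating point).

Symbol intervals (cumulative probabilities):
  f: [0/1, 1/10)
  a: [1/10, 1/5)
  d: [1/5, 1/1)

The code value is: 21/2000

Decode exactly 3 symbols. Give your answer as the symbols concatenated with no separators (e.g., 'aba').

Answer: faf

Derivation:
Step 1: interval [0/1, 1/1), width = 1/1 - 0/1 = 1/1
  'f': [0/1 + 1/1*0/1, 0/1 + 1/1*1/10) = [0/1, 1/10) <- contains code 21/2000
  'a': [0/1 + 1/1*1/10, 0/1 + 1/1*1/5) = [1/10, 1/5)
  'd': [0/1 + 1/1*1/5, 0/1 + 1/1*1/1) = [1/5, 1/1)
  emit 'f', narrow to [0/1, 1/10)
Step 2: interval [0/1, 1/10), width = 1/10 - 0/1 = 1/10
  'f': [0/1 + 1/10*0/1, 0/1 + 1/10*1/10) = [0/1, 1/100)
  'a': [0/1 + 1/10*1/10, 0/1 + 1/10*1/5) = [1/100, 1/50) <- contains code 21/2000
  'd': [0/1 + 1/10*1/5, 0/1 + 1/10*1/1) = [1/50, 1/10)
  emit 'a', narrow to [1/100, 1/50)
Step 3: interval [1/100, 1/50), width = 1/50 - 1/100 = 1/100
  'f': [1/100 + 1/100*0/1, 1/100 + 1/100*1/10) = [1/100, 11/1000) <- contains code 21/2000
  'a': [1/100 + 1/100*1/10, 1/100 + 1/100*1/5) = [11/1000, 3/250)
  'd': [1/100 + 1/100*1/5, 1/100 + 1/100*1/1) = [3/250, 1/50)
  emit 'f', narrow to [1/100, 11/1000)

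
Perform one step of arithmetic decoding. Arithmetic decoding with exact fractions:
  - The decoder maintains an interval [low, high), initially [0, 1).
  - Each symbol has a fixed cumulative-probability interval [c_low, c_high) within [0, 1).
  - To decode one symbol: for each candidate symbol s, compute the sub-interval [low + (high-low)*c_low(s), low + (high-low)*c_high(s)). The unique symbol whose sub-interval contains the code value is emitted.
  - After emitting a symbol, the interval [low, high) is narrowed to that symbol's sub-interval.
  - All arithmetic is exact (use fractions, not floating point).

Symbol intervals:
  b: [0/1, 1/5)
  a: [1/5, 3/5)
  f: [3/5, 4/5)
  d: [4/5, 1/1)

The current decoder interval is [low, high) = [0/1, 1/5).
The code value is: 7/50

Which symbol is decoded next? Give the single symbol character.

Answer: f

Derivation:
Interval width = high − low = 1/5 − 0/1 = 1/5
Scaled code = (code − low) / width = (7/50 − 0/1) / 1/5 = 7/10
  b: [0/1, 1/5) 
  a: [1/5, 3/5) 
  f: [3/5, 4/5) ← scaled code falls here ✓
  d: [4/5, 1/1) 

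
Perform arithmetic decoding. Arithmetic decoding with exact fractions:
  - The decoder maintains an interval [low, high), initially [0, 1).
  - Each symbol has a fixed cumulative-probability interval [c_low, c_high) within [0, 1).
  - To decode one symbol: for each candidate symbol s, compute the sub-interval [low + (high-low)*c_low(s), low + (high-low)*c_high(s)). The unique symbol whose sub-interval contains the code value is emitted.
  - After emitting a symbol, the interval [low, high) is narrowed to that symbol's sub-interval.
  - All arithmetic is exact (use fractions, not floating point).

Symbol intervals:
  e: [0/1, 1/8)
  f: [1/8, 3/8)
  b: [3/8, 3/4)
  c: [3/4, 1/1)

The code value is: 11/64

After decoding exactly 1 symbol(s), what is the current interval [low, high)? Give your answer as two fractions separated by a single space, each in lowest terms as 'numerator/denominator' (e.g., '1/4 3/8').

Step 1: interval [0/1, 1/1), width = 1/1 - 0/1 = 1/1
  'e': [0/1 + 1/1*0/1, 0/1 + 1/1*1/8) = [0/1, 1/8)
  'f': [0/1 + 1/1*1/8, 0/1 + 1/1*3/8) = [1/8, 3/8) <- contains code 11/64
  'b': [0/1 + 1/1*3/8, 0/1 + 1/1*3/4) = [3/8, 3/4)
  'c': [0/1 + 1/1*3/4, 0/1 + 1/1*1/1) = [3/4, 1/1)
  emit 'f', narrow to [1/8, 3/8)

Answer: 1/8 3/8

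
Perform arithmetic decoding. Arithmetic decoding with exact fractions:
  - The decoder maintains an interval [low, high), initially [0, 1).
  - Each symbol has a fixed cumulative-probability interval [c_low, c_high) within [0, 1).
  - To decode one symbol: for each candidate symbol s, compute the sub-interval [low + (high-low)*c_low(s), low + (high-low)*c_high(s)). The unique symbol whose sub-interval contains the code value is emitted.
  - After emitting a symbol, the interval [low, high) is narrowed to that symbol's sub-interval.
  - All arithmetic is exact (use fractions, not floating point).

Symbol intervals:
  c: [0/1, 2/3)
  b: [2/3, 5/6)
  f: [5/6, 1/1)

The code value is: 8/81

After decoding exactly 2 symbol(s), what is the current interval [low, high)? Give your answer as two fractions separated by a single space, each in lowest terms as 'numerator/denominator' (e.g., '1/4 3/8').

Step 1: interval [0/1, 1/1), width = 1/1 - 0/1 = 1/1
  'c': [0/1 + 1/1*0/1, 0/1 + 1/1*2/3) = [0/1, 2/3) <- contains code 8/81
  'b': [0/1 + 1/1*2/3, 0/1 + 1/1*5/6) = [2/3, 5/6)
  'f': [0/1 + 1/1*5/6, 0/1 + 1/1*1/1) = [5/6, 1/1)
  emit 'c', narrow to [0/1, 2/3)
Step 2: interval [0/1, 2/3), width = 2/3 - 0/1 = 2/3
  'c': [0/1 + 2/3*0/1, 0/1 + 2/3*2/3) = [0/1, 4/9) <- contains code 8/81
  'b': [0/1 + 2/3*2/3, 0/1 + 2/3*5/6) = [4/9, 5/9)
  'f': [0/1 + 2/3*5/6, 0/1 + 2/3*1/1) = [5/9, 2/3)
  emit 'c', narrow to [0/1, 4/9)

Answer: 0/1 4/9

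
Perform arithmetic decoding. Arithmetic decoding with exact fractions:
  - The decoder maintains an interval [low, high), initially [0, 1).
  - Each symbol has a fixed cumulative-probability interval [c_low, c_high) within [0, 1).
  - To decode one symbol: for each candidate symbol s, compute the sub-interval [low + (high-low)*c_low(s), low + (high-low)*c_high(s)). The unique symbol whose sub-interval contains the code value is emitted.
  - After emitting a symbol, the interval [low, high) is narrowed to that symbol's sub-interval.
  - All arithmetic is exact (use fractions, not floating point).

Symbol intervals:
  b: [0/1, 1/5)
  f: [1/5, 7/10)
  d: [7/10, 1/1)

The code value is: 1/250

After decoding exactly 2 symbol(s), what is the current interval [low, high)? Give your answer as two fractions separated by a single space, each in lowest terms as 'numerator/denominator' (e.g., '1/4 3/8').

Step 1: interval [0/1, 1/1), width = 1/1 - 0/1 = 1/1
  'b': [0/1 + 1/1*0/1, 0/1 + 1/1*1/5) = [0/1, 1/5) <- contains code 1/250
  'f': [0/1 + 1/1*1/5, 0/1 + 1/1*7/10) = [1/5, 7/10)
  'd': [0/1 + 1/1*7/10, 0/1 + 1/1*1/1) = [7/10, 1/1)
  emit 'b', narrow to [0/1, 1/5)
Step 2: interval [0/1, 1/5), width = 1/5 - 0/1 = 1/5
  'b': [0/1 + 1/5*0/1, 0/1 + 1/5*1/5) = [0/1, 1/25) <- contains code 1/250
  'f': [0/1 + 1/5*1/5, 0/1 + 1/5*7/10) = [1/25, 7/50)
  'd': [0/1 + 1/5*7/10, 0/1 + 1/5*1/1) = [7/50, 1/5)
  emit 'b', narrow to [0/1, 1/25)

Answer: 0/1 1/25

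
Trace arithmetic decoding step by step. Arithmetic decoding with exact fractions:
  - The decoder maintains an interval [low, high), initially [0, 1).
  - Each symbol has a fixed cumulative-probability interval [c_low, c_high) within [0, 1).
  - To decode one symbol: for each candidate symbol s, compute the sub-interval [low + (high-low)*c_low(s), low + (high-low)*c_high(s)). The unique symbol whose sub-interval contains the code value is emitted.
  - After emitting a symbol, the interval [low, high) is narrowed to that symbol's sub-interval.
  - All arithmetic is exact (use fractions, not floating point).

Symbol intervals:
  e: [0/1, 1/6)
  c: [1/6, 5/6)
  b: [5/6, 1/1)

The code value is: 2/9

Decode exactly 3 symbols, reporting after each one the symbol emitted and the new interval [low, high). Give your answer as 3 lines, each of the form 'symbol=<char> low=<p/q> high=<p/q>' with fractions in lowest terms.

Step 1: interval [0/1, 1/1), width = 1/1 - 0/1 = 1/1
  'e': [0/1 + 1/1*0/1, 0/1 + 1/1*1/6) = [0/1, 1/6)
  'c': [0/1 + 1/1*1/6, 0/1 + 1/1*5/6) = [1/6, 5/6) <- contains code 2/9
  'b': [0/1 + 1/1*5/6, 0/1 + 1/1*1/1) = [5/6, 1/1)
  emit 'c', narrow to [1/6, 5/6)
Step 2: interval [1/6, 5/6), width = 5/6 - 1/6 = 2/3
  'e': [1/6 + 2/3*0/1, 1/6 + 2/3*1/6) = [1/6, 5/18) <- contains code 2/9
  'c': [1/6 + 2/3*1/6, 1/6 + 2/3*5/6) = [5/18, 13/18)
  'b': [1/6 + 2/3*5/6, 1/6 + 2/3*1/1) = [13/18, 5/6)
  emit 'e', narrow to [1/6, 5/18)
Step 3: interval [1/6, 5/18), width = 5/18 - 1/6 = 1/9
  'e': [1/6 + 1/9*0/1, 1/6 + 1/9*1/6) = [1/6, 5/27)
  'c': [1/6 + 1/9*1/6, 1/6 + 1/9*5/6) = [5/27, 7/27) <- contains code 2/9
  'b': [1/6 + 1/9*5/6, 1/6 + 1/9*1/1) = [7/27, 5/18)
  emit 'c', narrow to [5/27, 7/27)

Answer: symbol=c low=1/6 high=5/6
symbol=e low=1/6 high=5/18
symbol=c low=5/27 high=7/27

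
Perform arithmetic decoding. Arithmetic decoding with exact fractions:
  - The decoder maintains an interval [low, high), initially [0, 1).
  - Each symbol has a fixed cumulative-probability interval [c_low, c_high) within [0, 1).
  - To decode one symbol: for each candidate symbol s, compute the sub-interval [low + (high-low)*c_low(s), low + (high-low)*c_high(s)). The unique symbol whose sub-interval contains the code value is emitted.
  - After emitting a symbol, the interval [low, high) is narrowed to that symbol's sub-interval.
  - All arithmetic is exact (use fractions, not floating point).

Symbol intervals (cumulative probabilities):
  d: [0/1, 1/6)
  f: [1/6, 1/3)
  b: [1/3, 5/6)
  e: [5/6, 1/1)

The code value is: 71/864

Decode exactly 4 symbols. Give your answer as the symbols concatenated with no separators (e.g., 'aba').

Step 1: interval [0/1, 1/1), width = 1/1 - 0/1 = 1/1
  'd': [0/1 + 1/1*0/1, 0/1 + 1/1*1/6) = [0/1, 1/6) <- contains code 71/864
  'f': [0/1 + 1/1*1/6, 0/1 + 1/1*1/3) = [1/6, 1/3)
  'b': [0/1 + 1/1*1/3, 0/1 + 1/1*5/6) = [1/3, 5/6)
  'e': [0/1 + 1/1*5/6, 0/1 + 1/1*1/1) = [5/6, 1/1)
  emit 'd', narrow to [0/1, 1/6)
Step 2: interval [0/1, 1/6), width = 1/6 - 0/1 = 1/6
  'd': [0/1 + 1/6*0/1, 0/1 + 1/6*1/6) = [0/1, 1/36)
  'f': [0/1 + 1/6*1/6, 0/1 + 1/6*1/3) = [1/36, 1/18)
  'b': [0/1 + 1/6*1/3, 0/1 + 1/6*5/6) = [1/18, 5/36) <- contains code 71/864
  'e': [0/1 + 1/6*5/6, 0/1 + 1/6*1/1) = [5/36, 1/6)
  emit 'b', narrow to [1/18, 5/36)
Step 3: interval [1/18, 5/36), width = 5/36 - 1/18 = 1/12
  'd': [1/18 + 1/12*0/1, 1/18 + 1/12*1/6) = [1/18, 5/72)
  'f': [1/18 + 1/12*1/6, 1/18 + 1/12*1/3) = [5/72, 1/12) <- contains code 71/864
  'b': [1/18 + 1/12*1/3, 1/18 + 1/12*5/6) = [1/12, 1/8)
  'e': [1/18 + 1/12*5/6, 1/18 + 1/12*1/1) = [1/8, 5/36)
  emit 'f', narrow to [5/72, 1/12)
Step 4: interval [5/72, 1/12), width = 1/12 - 5/72 = 1/72
  'd': [5/72 + 1/72*0/1, 5/72 + 1/72*1/6) = [5/72, 31/432)
  'f': [5/72 + 1/72*1/6, 5/72 + 1/72*1/3) = [31/432, 2/27)
  'b': [5/72 + 1/72*1/3, 5/72 + 1/72*5/6) = [2/27, 35/432)
  'e': [5/72 + 1/72*5/6, 5/72 + 1/72*1/1) = [35/432, 1/12) <- contains code 71/864
  emit 'e', narrow to [35/432, 1/12)

Answer: dbfe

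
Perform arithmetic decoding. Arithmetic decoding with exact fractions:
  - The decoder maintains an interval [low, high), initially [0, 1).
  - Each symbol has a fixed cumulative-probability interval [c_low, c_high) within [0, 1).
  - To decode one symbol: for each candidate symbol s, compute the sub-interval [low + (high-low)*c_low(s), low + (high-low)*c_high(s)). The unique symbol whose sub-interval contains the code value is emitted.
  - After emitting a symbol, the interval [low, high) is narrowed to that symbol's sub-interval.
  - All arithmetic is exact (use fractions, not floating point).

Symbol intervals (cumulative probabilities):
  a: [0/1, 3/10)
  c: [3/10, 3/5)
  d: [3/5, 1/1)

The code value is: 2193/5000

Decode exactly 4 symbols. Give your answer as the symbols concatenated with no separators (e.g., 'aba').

Answer: cccd

Derivation:
Step 1: interval [0/1, 1/1), width = 1/1 - 0/1 = 1/1
  'a': [0/1 + 1/1*0/1, 0/1 + 1/1*3/10) = [0/1, 3/10)
  'c': [0/1 + 1/1*3/10, 0/1 + 1/1*3/5) = [3/10, 3/5) <- contains code 2193/5000
  'd': [0/1 + 1/1*3/5, 0/1 + 1/1*1/1) = [3/5, 1/1)
  emit 'c', narrow to [3/10, 3/5)
Step 2: interval [3/10, 3/5), width = 3/5 - 3/10 = 3/10
  'a': [3/10 + 3/10*0/1, 3/10 + 3/10*3/10) = [3/10, 39/100)
  'c': [3/10 + 3/10*3/10, 3/10 + 3/10*3/5) = [39/100, 12/25) <- contains code 2193/5000
  'd': [3/10 + 3/10*3/5, 3/10 + 3/10*1/1) = [12/25, 3/5)
  emit 'c', narrow to [39/100, 12/25)
Step 3: interval [39/100, 12/25), width = 12/25 - 39/100 = 9/100
  'a': [39/100 + 9/100*0/1, 39/100 + 9/100*3/10) = [39/100, 417/1000)
  'c': [39/100 + 9/100*3/10, 39/100 + 9/100*3/5) = [417/1000, 111/250) <- contains code 2193/5000
  'd': [39/100 + 9/100*3/5, 39/100 + 9/100*1/1) = [111/250, 12/25)
  emit 'c', narrow to [417/1000, 111/250)
Step 4: interval [417/1000, 111/250), width = 111/250 - 417/1000 = 27/1000
  'a': [417/1000 + 27/1000*0/1, 417/1000 + 27/1000*3/10) = [417/1000, 4251/10000)
  'c': [417/1000 + 27/1000*3/10, 417/1000 + 27/1000*3/5) = [4251/10000, 1083/2500)
  'd': [417/1000 + 27/1000*3/5, 417/1000 + 27/1000*1/1) = [1083/2500, 111/250) <- contains code 2193/5000
  emit 'd', narrow to [1083/2500, 111/250)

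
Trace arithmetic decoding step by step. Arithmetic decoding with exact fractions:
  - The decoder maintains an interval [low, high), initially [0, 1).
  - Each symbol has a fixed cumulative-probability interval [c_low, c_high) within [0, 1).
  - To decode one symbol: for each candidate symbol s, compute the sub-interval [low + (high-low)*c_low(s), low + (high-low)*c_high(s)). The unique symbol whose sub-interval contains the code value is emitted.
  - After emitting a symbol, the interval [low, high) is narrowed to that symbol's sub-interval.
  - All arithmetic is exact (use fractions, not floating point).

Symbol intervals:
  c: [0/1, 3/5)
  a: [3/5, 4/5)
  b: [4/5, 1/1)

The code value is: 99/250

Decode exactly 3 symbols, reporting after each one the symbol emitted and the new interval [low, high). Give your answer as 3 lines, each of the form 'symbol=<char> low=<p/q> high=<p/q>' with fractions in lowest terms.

Step 1: interval [0/1, 1/1), width = 1/1 - 0/1 = 1/1
  'c': [0/1 + 1/1*0/1, 0/1 + 1/1*3/5) = [0/1, 3/5) <- contains code 99/250
  'a': [0/1 + 1/1*3/5, 0/1 + 1/1*4/5) = [3/5, 4/5)
  'b': [0/1 + 1/1*4/5, 0/1 + 1/1*1/1) = [4/5, 1/1)
  emit 'c', narrow to [0/1, 3/5)
Step 2: interval [0/1, 3/5), width = 3/5 - 0/1 = 3/5
  'c': [0/1 + 3/5*0/1, 0/1 + 3/5*3/5) = [0/1, 9/25)
  'a': [0/1 + 3/5*3/5, 0/1 + 3/5*4/5) = [9/25, 12/25) <- contains code 99/250
  'b': [0/1 + 3/5*4/5, 0/1 + 3/5*1/1) = [12/25, 3/5)
  emit 'a', narrow to [9/25, 12/25)
Step 3: interval [9/25, 12/25), width = 12/25 - 9/25 = 3/25
  'c': [9/25 + 3/25*0/1, 9/25 + 3/25*3/5) = [9/25, 54/125) <- contains code 99/250
  'a': [9/25 + 3/25*3/5, 9/25 + 3/25*4/5) = [54/125, 57/125)
  'b': [9/25 + 3/25*4/5, 9/25 + 3/25*1/1) = [57/125, 12/25)
  emit 'c', narrow to [9/25, 54/125)

Answer: symbol=c low=0/1 high=3/5
symbol=a low=9/25 high=12/25
symbol=c low=9/25 high=54/125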